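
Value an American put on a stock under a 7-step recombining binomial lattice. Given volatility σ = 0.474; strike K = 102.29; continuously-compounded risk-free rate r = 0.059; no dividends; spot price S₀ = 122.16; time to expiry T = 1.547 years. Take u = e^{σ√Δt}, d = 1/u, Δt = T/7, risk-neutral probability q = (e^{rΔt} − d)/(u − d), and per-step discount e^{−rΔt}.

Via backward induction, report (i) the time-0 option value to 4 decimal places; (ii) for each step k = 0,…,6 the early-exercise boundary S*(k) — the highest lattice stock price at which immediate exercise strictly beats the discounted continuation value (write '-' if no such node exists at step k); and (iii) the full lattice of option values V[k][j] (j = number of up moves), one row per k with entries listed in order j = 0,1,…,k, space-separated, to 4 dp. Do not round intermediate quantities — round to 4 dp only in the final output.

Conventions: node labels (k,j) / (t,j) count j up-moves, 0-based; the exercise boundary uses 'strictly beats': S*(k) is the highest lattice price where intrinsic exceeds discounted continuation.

Δt=0.22100  u=1.24961  d=0.80025  q=0.47373  discount=0.98705
step 7 (expiry): payoffs max(K−S,0) = 76.6150 62.1979 39.6853 4.5314 0.0000 0.0000 0.0000 0.0000
step 6: (k=6,j=0): S=32.0837, K−S=70.2063, hold=68.8812 ⇒ V=70.2063 exercise | (k=6,j=1): S=50.0994, K−S=52.1906, hold=50.8655 ⇒ V=52.1906 exercise | (k=6,j=2): S=78.2314, K−S=24.0586, hold=22.7335 ⇒ V=24.0586 exercise | (k=6,j=3): S=122.1600, K−S=0.0000, hold=2.3538 ⇒ V=2.3538 continue | (k=6,j=4): S=190.7555, K−S=0.0000, hold=0.0000 ⇒ V=0.0000 continue | (k=6,j=5): S=297.8689, K−S=0.0000, hold=0.0000 ⇒ V=0.0000 continue | (k=6,j=6): S=465.1287, K−S=0.0000, hold=0.0000 ⇒ V=0.0000 continue  boundary S*=78.2314
step 5: (k=5,j=0): S=40.0921, K−S=62.1979, hold=60.8728 ⇒ V=62.1979 exercise | (k=5,j=1): S=62.6047, K−S=39.6853, hold=38.3602 ⇒ V=39.6853 exercise | (k=5,j=2): S=97.7586, K−S=4.5314, hold=13.5980 ⇒ V=13.5980 continue | (k=5,j=3): S=152.6522, K−S=0.0000, hold=1.2227 ⇒ V=1.2227 continue | (k=5,j=4): S=238.3697, K−S=0.0000, hold=0.0000 ⇒ V=0.0000 continue | (k=5,j=5): S=372.2195, K−S=0.0000, hold=0.0000 ⇒ V=0.0000 continue  boundary S*=62.6047
step 4: (k=4,j=0): S=50.0994, K−S=52.1906, hold=50.8655 ⇒ V=52.1906 exercise | (k=4,j=1): S=78.2314, K−S=24.0586, hold=26.9730 ⇒ V=26.9730 continue | (k=4,j=2): S=122.1600, K−S=0.0000, hold=7.6353 ⇒ V=7.6353 continue | (k=4,j=3): S=190.7555, K−S=0.0000, hold=0.6351 ⇒ V=0.6351 continue | (k=4,j=4): S=297.8689, K−S=0.0000, hold=0.0000 ⇒ V=0.0000 continue  boundary S*=50.0994
step 3: (k=3,j=0): S=62.6047, K−S=39.6853, hold=39.7229 ⇒ V=39.7229 continue | (k=3,j=1): S=97.7586, K−S=4.5314, hold=17.5814 ⇒ V=17.5814 continue | (k=3,j=2): S=152.6522, K−S=0.0000, hold=4.2632 ⇒ V=4.2632 continue | (k=3,j=3): S=238.3697, K−S=0.0000, hold=0.3299 ⇒ V=0.3299 continue  boundary S*=-
step 2: (k=2,j=0): S=78.2314, K−S=24.0586, hold=28.8551 ⇒ V=28.8551 continue | (k=2,j=1): S=122.1600, K−S=0.0000, hold=11.1261 ⇒ V=11.1261 continue | (k=2,j=2): S=190.7555, K−S=0.0000, hold=2.3688 ⇒ V=2.3688 continue  boundary S*=-
step 1: (k=1,j=0): S=97.7586, K−S=4.5314, hold=20.1914 ⇒ V=20.1914 continue | (k=1,j=1): S=152.6522, K−S=0.0000, hold=6.8871 ⇒ V=6.8871 continue  boundary S*=-
step 0: (k=0,j=0): S=122.1600, K−S=0.0000, hold=13.7089 ⇒ V=13.7089 continue  boundary S*=-

price = 13.7089
boundary = - - - - 50.0994 62.6047 78.2314
tree:
13.7089
20.1914 6.8871
28.8551 11.1261 2.3688
39.7229 17.5814 4.2632 0.3299
52.1906 26.9730 7.6353 0.6351 0.0000
62.1979 39.6853 13.5980 1.2227 0.0000 0.0000
70.2063 52.1906 24.0586 2.3538 0.0000 0.0000 0.0000
76.6150 62.1979 39.6853 4.5314 0.0000 0.0000 0.0000 0.0000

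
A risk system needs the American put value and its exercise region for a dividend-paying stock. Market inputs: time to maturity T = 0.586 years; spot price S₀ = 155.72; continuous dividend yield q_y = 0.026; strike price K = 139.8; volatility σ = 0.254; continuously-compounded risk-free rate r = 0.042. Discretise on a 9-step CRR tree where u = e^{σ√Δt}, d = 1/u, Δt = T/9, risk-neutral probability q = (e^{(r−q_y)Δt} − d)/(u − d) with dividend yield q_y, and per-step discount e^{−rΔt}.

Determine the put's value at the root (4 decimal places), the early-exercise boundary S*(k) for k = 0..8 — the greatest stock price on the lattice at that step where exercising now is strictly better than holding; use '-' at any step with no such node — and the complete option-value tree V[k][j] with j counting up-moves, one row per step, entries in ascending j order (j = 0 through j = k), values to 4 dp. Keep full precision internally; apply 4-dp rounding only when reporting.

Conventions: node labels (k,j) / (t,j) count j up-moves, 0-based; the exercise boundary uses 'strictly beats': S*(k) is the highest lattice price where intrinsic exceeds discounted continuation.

params: Δt=0.06511 u=1.06696 d=0.93724 q=0.49184 e^(-rΔt)=0.99727
t_9 payoffs: 52.9012 40.8743 27.1827 11.5962 0.0000 0.0000 0.0000 0.0000 0.0000 0.0000
t_8: node(8,0) S=92.7174 payoff=47.0826 vs cont=46.8576 → 47.0826 [stop]  node(8,1) S=105.5497 payoff=34.2503 vs cont=34.0470 → 34.2503 [stop]  node(8,2) S=120.1581 payoff=19.6419 vs cont=19.4634 → 19.6419 [stop]  node(8,3) S=136.7882 payoff=3.0118 vs cont=5.8767 → 5.8767 [wait]  node(8,4) S=155.7200 payoff=0.0000 vs cont=0.0000 → 0.0000 [wait]  node(8,5) S=177.2720 payoff=0.0000 vs cont=0.0000 → 0.0000 [wait]  node(8,6) S=201.8068 payoff=0.0000 vs cont=0.0000 → 0.0000 [wait]  node(8,7) S=229.7374 payoff=0.0000 vs cont=0.0000 → 0.0000 [wait]  node(8,8) S=261.5335 payoff=0.0000 vs cont=0.0000 → 0.0000 [wait]  ⇒ S*(8)=120.1581
t_7: node(7,0) S=98.9257 payoff=40.8743 vs cont=40.6598 → 40.8743 [stop]  node(7,1) S=112.6173 payoff=27.1827 vs cont=26.9914 → 27.1827 [stop]  node(7,2) S=128.2038 payoff=11.5962 vs cont=12.8365 → 12.8365 [wait]  node(7,3) S=145.9475 payoff=0.0000 vs cont=2.9781 → 2.9781 [wait]  node(7,4) S=166.1469 payoff=0.0000 vs cont=0.0000 → 0.0000 [wait]  node(7,5) S=189.1420 payoff=0.0000 vs cont=0.0000 → 0.0000 [wait]  node(7,6) S=215.3197 payoff=0.0000 vs cont=0.0000 → 0.0000 [wait]  node(7,7) S=245.1204 payoff=0.0000 vs cont=0.0000 → 0.0000 [wait]  ⇒ S*(7)=112.6173
t_6: node(6,0) S=105.5497 payoff=34.2503 vs cont=34.0470 → 34.2503 [stop]  node(6,1) S=120.1581 payoff=19.6419 vs cont=20.0717 → 20.0717 [wait]  node(6,2) S=136.7882 payoff=3.0118 vs cont=7.9660 → 7.9660 [wait]  node(6,3) S=155.7200 payoff=0.0000 vs cont=1.5092 → 1.5092 [wait]  node(6,4) S=177.2720 payoff=0.0000 vs cont=0.0000 → 0.0000 [wait]  node(6,5) S=201.8068 payoff=0.0000 vs cont=0.0000 → 0.0000 [wait]  node(6,6) S=229.7374 payoff=0.0000 vs cont=0.0000 → 0.0000 [wait]  ⇒ S*(6)=105.5497
t_5: node(5,0) S=112.6173 payoff=27.1827 vs cont=27.2022 → 27.2022 [wait]  node(5,1) S=128.2038 payoff=11.5962 vs cont=14.0791 → 14.0791 [wait]  node(5,2) S=145.9475 payoff=0.0000 vs cont=4.7772 → 4.7772 [wait]  node(5,3) S=166.1469 payoff=0.0000 vs cont=0.7648 → 0.7648 [wait]  node(5,4) S=189.1420 payoff=0.0000 vs cont=0.0000 → 0.0000 [wait]  node(5,5) S=215.3197 payoff=0.0000 vs cont=0.0000 → 0.0000 [wait]  ⇒ S*(5)=-
t_4: node(4,0) S=120.1581 payoff=19.6419 vs cont=20.6911 → 20.6911 [wait]  node(4,1) S=136.7882 payoff=3.0118 vs cont=9.4781 → 9.4781 [wait]  node(4,2) S=155.7200 payoff=0.0000 vs cont=2.7961 → 2.7961 [wait]  node(4,3) S=177.2720 payoff=0.0000 vs cont=0.3876 → 0.3876 [wait]  node(4,4) S=201.8068 payoff=0.0000 vs cont=0.0000 → 0.0000 [wait]  ⇒ S*(4)=-
t_3: node(3,0) S=128.2038 payoff=11.5962 vs cont=15.1347 → 15.1347 [wait]  node(3,1) S=145.9475 payoff=0.0000 vs cont=6.1748 → 6.1748 [wait]  node(3,2) S=166.1469 payoff=0.0000 vs cont=1.6071 → 1.6071 [wait]  node(3,3) S=189.1420 payoff=0.0000 vs cont=0.1964 → 0.1964 [wait]  ⇒ S*(3)=-
t_2: node(2,0) S=136.7882 payoff=3.0118 vs cont=10.6986 → 10.6986 [wait]  node(2,1) S=155.7200 payoff=0.0000 vs cont=3.9175 → 3.9175 [wait]  node(2,2) S=177.2720 payoff=0.0000 vs cont=0.9108 → 0.9108 [wait]  ⇒ S*(2)=-
t_1: node(1,0) S=145.9475 payoff=0.0000 vs cont=7.3433 → 7.3433 [wait]  node(1,1) S=166.1469 payoff=0.0000 vs cont=2.4320 → 2.4320 [wait]  ⇒ S*(1)=-
t_0: node(0,0) S=155.7200 payoff=0.0000 vs cont=4.9143 → 4.9143 [wait]  ⇒ S*(0)=-

price = 4.9143
boundary = - - - - - - 105.5497 112.6173 120.1581
tree:
4.9143
7.3433 2.4320
10.6986 3.9175 0.9108
15.1347 6.1748 1.6071 0.1964
20.6911 9.4781 2.7961 0.3876 0.0000
27.2022 14.0791 4.7772 0.7648 0.0000 0.0000
34.2503 20.0717 7.9660 1.5092 0.0000 0.0000 0.0000
40.8743 27.1827 12.8365 2.9781 0.0000 0.0000 0.0000 0.0000
47.0826 34.2503 19.6419 5.8767 0.0000 0.0000 0.0000 0.0000 0.0000
52.9012 40.8743 27.1827 11.5962 0.0000 0.0000 0.0000 0.0000 0.0000 0.0000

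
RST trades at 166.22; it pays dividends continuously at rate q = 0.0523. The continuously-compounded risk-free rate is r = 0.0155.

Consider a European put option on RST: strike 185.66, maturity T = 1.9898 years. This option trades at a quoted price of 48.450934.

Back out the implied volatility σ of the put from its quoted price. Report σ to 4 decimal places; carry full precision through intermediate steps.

sigma = 0.3384

At σ = 0.3384 the Black–Scholes value reproduces the quote:
σ√T = 0.3384·√1.9898 = 0.477348
d₁ = (ln(S/K) + (r−q+σ²/2)T) / (σ√T) = (ln(166.22/185.66) + (0.0155−0.0523+0.3384²/2)·1.9898) / 0.477348 = (-0.110605 + 0.040706) / 0.477348 = -0.146432
d₂ = d₁ − σ√T = -0.146432 − 0.477348 = -0.623780
e^{−rT} = 0.969629
e^{−qT} = 0.901165
N(−d₁) = 0.558210,  N(−d₂) = 0.733614
V = K·e^{−rT}·N(−d₂) − S·e^{−qT}·N(−d₁) = 132.066122 − 83.615188 = 48.450934 (equal to the quote); since ∂V/∂σ > 0 for all σ, the implied volatility is unique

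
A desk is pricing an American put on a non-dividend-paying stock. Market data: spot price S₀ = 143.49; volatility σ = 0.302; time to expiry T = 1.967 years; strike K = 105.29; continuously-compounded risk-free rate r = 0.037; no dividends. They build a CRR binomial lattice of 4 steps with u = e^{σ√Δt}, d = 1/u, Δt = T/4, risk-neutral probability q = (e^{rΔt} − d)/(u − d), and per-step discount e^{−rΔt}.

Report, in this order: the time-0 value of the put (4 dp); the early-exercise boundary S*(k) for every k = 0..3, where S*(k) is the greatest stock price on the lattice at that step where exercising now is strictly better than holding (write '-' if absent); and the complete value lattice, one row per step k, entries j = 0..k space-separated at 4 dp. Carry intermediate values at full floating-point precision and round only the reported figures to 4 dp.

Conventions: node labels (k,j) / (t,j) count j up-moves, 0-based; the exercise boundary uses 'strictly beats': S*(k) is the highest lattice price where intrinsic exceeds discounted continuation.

price = 5.7257
boundary = - - - 76.0152
tree:
5.7257
10.0709 1.4226
17.3867 2.8422 0.0000
29.2748 5.6784 0.0000 0.0000
43.7826 11.3449 0.0000 0.0000 0.0000

params: Δt=0.49175 u=1.23587 d=0.80914 q=0.49028 e^(-rΔt)=0.98197
t_4 payoffs: 43.7826 11.3449 0.0000 0.0000 0.0000
t_3: node(3,0) S=76.0152 payoff=29.2748 vs cont=27.3764 → 29.2748 [stop]  node(3,1) S=116.1042 payoff=0.0000 vs cont=5.6784 → 5.6784 [wait]  node(3,2) S=177.3353 payoff=0.0000 vs cont=0.0000 → 0.0000 [wait]  node(3,3) S=270.8586 payoff=0.0000 vs cont=0.0000 → 0.0000 [wait]  ⇒ S*(3)=76.0152
t_2: node(2,0) S=93.9451 payoff=11.3449 vs cont=17.3867 → 17.3867 [wait]  node(2,1) S=143.4900 payoff=0.0000 vs cont=2.8422 → 2.8422 [wait]  node(2,2) S=219.1639 payoff=0.0000 vs cont=0.0000 → 0.0000 [wait]  ⇒ S*(2)=-
t_1: node(1,0) S=116.1042 payoff=0.0000 vs cont=10.0709 → 10.0709 [wait]  node(1,1) S=177.3353 payoff=0.0000 vs cont=1.4226 → 1.4226 [wait]  ⇒ S*(1)=-
t_0: node(0,0) S=143.4900 payoff=0.0000 vs cont=5.7257 → 5.7257 [wait]  ⇒ S*(0)=-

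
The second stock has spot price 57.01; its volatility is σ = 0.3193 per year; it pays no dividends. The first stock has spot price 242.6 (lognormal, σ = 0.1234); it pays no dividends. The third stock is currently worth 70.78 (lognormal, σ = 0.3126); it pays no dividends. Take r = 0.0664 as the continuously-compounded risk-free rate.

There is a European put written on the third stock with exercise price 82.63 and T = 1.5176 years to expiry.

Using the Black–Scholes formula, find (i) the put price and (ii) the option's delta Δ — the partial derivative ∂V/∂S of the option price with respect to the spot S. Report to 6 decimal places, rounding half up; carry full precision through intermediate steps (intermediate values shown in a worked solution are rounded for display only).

price = 13.179521
Δ = -0.479165

σ√T = 0.3126·√1.5176 = 0.385095
d₁ = (ln(S/K) + (r+σ²/2)T) / (σ√T) = (ln(70.78/82.63) + (0.0664+0.3126²/2)·1.5176) / 0.385095 = (-0.154796 + 0.174918) / 0.385095 = 0.052250
d₂ = d₁ − σ√T = 0.052250 − 0.385095 = -0.332845
e^{−rT} = 0.904142
N(−d₁) = 0.479165,  N(−d₂) = 0.630374
Put price V = K·e^{−rT}·N(−d₂) − S·N(−d₁) = 47.094794 − 33.915274 = 13.179521
Δ = −N(−d₁) = -0.479165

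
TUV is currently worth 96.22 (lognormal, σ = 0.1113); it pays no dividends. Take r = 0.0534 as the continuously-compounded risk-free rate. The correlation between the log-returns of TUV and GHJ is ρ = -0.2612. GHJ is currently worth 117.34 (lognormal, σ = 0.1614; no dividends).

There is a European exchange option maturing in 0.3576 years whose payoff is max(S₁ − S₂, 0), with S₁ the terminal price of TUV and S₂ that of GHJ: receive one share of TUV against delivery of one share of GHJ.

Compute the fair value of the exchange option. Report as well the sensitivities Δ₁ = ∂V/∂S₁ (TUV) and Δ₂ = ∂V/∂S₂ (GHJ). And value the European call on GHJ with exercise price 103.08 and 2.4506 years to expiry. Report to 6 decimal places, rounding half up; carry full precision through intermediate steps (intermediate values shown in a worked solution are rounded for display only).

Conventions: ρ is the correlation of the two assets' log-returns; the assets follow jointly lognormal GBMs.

σ_eff = √(σ₁² + σ₂² − 2ρσ₁σ₂) = √(0.1113² + 0.1614² − 2·-0.2612·0.1113·0.1614) = 0.218682
d₁ = (ln(S₁/S₂) + (q₂ − q₁ + σ_eff²/2)T) / (σ_eff√T) = (ln(96.22/117.34) + (0.0 − 0.0 + 0.023911)·0.3576) / 0.130771 = -1.452061
d₂ = d₁ − σ_eff√T = -1.452061 − 0.130771 = -1.582832
N(d₁) = 0.073242,  N(d₂) = 0.056730
V = S₁·e^{−q₁T}·N(d₁) − S₂·e^{−q₂T}·N(d₂) = 7.047374 − 6.656678 = 0.390696
Δ₁ = e^{−q₁T}·N(d₁) = 0.073242;  Δ₂ = −e^{−q₂T}·N(d₂) = -0.056730
[vanilla: GHJ call K=103.08]
σ√T = 0.1614·√2.4506 = 0.252662
d₁ = (ln(S/K) + (r+σ²/2)T) / (σ√T) = (ln(117.34/103.08) + (0.0534+0.1614²/2)·2.4506) / 0.252662 = (0.129570 + 0.162781) / 0.252662 = 1.157085
d₂ = d₁ − σ√T = 1.157085 − 0.252662 = 0.904423
e^{−rT} = 0.877339
N(d₁) = 0.876381,  N(d₂) = 0.817115
price = S·N(d₁) − K·e^{−rT}·N(d₂) = 102.834576 − 73.896640 = 28.937937

exchange price = 0.390696
Δ1 = 0.073242
Δ2 = -0.056730
price(GHJ call K=103.08) = 28.937937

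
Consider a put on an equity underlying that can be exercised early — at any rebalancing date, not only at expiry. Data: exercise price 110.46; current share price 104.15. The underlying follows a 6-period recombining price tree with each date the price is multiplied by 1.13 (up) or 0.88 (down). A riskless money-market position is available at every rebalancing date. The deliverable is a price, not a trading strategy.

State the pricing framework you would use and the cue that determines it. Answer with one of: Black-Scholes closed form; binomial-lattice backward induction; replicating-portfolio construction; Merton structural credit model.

framework: binomial-lattice backward induction

Key observation: with exercise allowed before expiry on a discrete up/down model (6 steps from spot 104.15), the strike-110.46 put's value must be rolled back through the tree testing early exercise at each node.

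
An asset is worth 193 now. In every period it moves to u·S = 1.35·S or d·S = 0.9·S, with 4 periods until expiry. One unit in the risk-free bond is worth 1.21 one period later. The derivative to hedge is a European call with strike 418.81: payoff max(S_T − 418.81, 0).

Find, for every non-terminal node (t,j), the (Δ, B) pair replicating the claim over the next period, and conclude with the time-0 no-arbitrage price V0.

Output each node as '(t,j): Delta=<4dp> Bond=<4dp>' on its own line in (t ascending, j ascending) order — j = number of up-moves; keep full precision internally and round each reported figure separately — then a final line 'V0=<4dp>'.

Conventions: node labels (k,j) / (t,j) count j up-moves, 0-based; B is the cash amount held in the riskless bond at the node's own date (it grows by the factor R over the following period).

The replicating-portfolio and risk-neutral prices coincide; use p* = (1.21−0.9)/(1.35−0.9) = 0.6889 for the latter.
Expiry values: V(4,0)=0.0000, V(4,1)=0.0000, V(4,2)=0.0000, V(4,3)=8.5571, V(4,4)=222.2407
  t=3,j=0: stock 140.6970 → up 189.9410 (V=0.0000), down 126.6273 (V=0.0000). Price 0.0000; hedge Δ=0.0000, bond B=0.0000.
  t=3,j=1: stock 211.0455 → up 284.9114 (V=0.0000), down 189.9410 (V=0.0000). Price 0.0000; hedge Δ=0.0000, bond B=0.0000.
  t=3,j=2: stock 316.5683 → up 427.3671 (V=8.5571), down 284.9114 (V=0.0000). Price 4.8718; hedge Δ=0.0601, bond B=-14.1440.
  t=3,j=3: stock 474.8524 → up 641.0507 (V=222.2407), down 427.3671 (V=8.5571). Price 128.7284; hedge Δ=1.0000, bond B=-346.1240.
  t=2,j=0: stock 156.3300 → up 211.0455 (V=0.0000), down 140.6970 (V=0.0000). Price 0.0000; hedge Δ=0.0000, bond B=0.0000.
  t=2,j=1: stock 234.4950 → up 316.5683 (V=4.8718), down 211.0455 (V=0.0000). Price 2.7737; hedge Δ=0.0462, bond B=-8.0526.
  t=2,j=2: stock 351.7425 → up 474.8524 (V=128.7284), down 316.5683 (V=4.8718). Price 74.5415; hedge Δ=0.7825, bond B=-200.6953.
  t=1,j=0: stock 173.7000 → up 234.4950 (V=2.7737), down 156.3300 (V=0.0000). Price 1.5791; hedge Δ=0.0355, bond B=-4.5846.
  t=1,j=1: stock 260.5500 → up 351.7425 (V=74.5415), down 234.4950 (V=2.7737). Price 43.1519; hedge Δ=0.6121, bond B=-116.3323.
  t=0,j=0: stock 193.0000 → up 260.5500 (V=43.1519), down 173.7000 (V=1.5791). Price 24.9737; hedge Δ=0.4787, bond B=-67.4102.
Sanity check at the root: Δ(0,0)·S0 + B(0,0) reproduces V0 = 24.9737.

(0,0): Delta=0.4787 Bond=-67.4102
(1,0): Delta=0.0355 Bond=-4.5846
(1,1): Delta=0.6121 Bond=-116.3323
(2,0): Delta=0.0000 Bond=0.0000
(2,1): Delta=0.0462 Bond=-8.0526
(2,2): Delta=0.7825 Bond=-200.6953
(3,0): Delta=0.0000 Bond=0.0000
(3,1): Delta=0.0000 Bond=0.0000
(3,2): Delta=0.0601 Bond=-14.1440
(3,3): Delta=1.0000 Bond=-346.1240
V0=24.9737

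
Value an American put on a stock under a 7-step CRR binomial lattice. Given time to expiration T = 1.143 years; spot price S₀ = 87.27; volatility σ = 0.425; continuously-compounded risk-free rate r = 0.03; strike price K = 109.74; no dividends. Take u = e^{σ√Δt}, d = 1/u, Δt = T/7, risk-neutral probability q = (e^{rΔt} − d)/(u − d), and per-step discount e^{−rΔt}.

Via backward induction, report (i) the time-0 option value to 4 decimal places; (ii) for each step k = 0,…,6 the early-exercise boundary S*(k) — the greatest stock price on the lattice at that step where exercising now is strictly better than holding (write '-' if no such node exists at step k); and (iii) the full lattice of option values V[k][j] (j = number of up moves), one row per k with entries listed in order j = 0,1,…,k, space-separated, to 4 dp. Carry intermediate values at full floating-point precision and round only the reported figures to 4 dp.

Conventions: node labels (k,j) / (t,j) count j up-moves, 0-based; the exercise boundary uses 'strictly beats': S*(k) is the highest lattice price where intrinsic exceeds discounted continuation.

params: Δt=0.16329 u=1.18737 d=0.84220 q=0.47140 e^(-rΔt)=0.99511
t_7 payoffs: 83.5114 72.7620 57.6071 36.2411 6.1186 0.0000 0.0000 0.0000
t_6: node(6,0) S=31.1429 payoff=78.5971 vs cont=78.0608 → 78.5971 [stop]  node(6,1) S=43.9064 payoff=65.8336 vs cont=65.2973 → 65.8336 [stop]  node(6,2) S=61.9008 payoff=47.8392 vs cont=47.3029 → 47.8392 [stop]  node(6,3) S=87.2700 payoff=22.4700 vs cont=21.9337 → 22.4700 [stop]  node(6,4) S=123.0364 payoff=0.0000 vs cont=3.2185 → 3.2185 [wait]  node(6,5) S=173.4611 payoff=0.0000 vs cont=0.0000 → 0.0000 [wait]  node(6,6) S=244.5517 payoff=0.0000 vs cont=0.0000 → 0.0000 [wait]  ⇒ S*(6)=87.2700
t_5: node(5,0) S=36.9780 payoff=72.7620 vs cont=72.2257 → 72.7620 [stop]  node(5,1) S=52.1329 payoff=57.6071 vs cont=57.0708 → 57.6071 [stop]  node(5,2) S=73.4989 payoff=36.2411 vs cont=35.7049 → 36.2411 [stop]  node(5,3) S=103.6214 payoff=6.1186 vs cont=13.3294 → 13.3294 [wait]  node(5,4) S=146.0891 payoff=0.0000 vs cont=1.6930 → 1.6930 [wait]  node(5,5) S=205.9617 payoff=0.0000 vs cont=0.0000 → 0.0000 [wait]  ⇒ S*(5)=73.4989
t_4: node(4,0) S=43.9064 payoff=65.8336 vs cont=65.2973 → 65.8336 [stop]  node(4,1) S=61.9008 payoff=47.8392 vs cont=47.3029 → 47.8392 [stop]  node(4,2) S=87.2700 payoff=22.4700 vs cont=25.3163 → 25.3163 [wait]  node(4,3) S=123.0364 payoff=0.0000 vs cont=7.8057 → 7.8057 [wait]  node(4,4) S=173.4611 payoff=0.0000 vs cont=0.8906 → 0.8906 [wait]  ⇒ S*(4)=61.9008
t_3: node(3,0) S=52.1329 payoff=57.6071 vs cont=57.0708 → 57.6071 [stop]  node(3,1) S=73.4989 payoff=36.2411 vs cont=37.0400 → 37.0400 [wait]  node(3,2) S=103.6214 payoff=6.1186 vs cont=16.9785 → 16.9785 [wait]  node(3,3) S=146.0891 payoff=0.0000 vs cont=4.5237 → 4.5237 [wait]  ⇒ S*(3)=52.1329
t_2: node(2,0) S=61.9008 payoff=47.8392 vs cont=47.6777 → 47.8392 [stop]  node(2,1) S=87.2700 payoff=22.4700 vs cont=27.4483 → 27.4483 [wait]  node(2,2) S=123.0364 payoff=0.0000 vs cont=11.0530 → 11.0530 [wait]  ⇒ S*(2)=61.9008
t_1: node(1,0) S=73.4989 payoff=36.2411 vs cont=38.0402 → 38.0402 [wait]  node(1,1) S=103.6214 payoff=6.1186 vs cont=19.6232 → 19.6232 [wait]  ⇒ S*(1)=-
t_0: node(0,0) S=87.2700 payoff=22.4700 vs cont=29.2150 → 29.2150 [wait]  ⇒ S*(0)=-

price = 29.2150
boundary = - - 61.9008 52.1329 61.9008 73.4989 87.2700
tree:
29.2150
38.0402 19.6232
47.8392 27.4483 11.0530
57.6071 37.0400 16.9785 4.5237
65.8336 47.8392 25.3163 7.8057 0.8906
72.7620 57.6071 36.2411 13.3294 1.6930 0.0000
78.5971 65.8336 47.8392 22.4700 3.2185 0.0000 0.0000
83.5114 72.7620 57.6071 36.2411 6.1186 0.0000 0.0000 0.0000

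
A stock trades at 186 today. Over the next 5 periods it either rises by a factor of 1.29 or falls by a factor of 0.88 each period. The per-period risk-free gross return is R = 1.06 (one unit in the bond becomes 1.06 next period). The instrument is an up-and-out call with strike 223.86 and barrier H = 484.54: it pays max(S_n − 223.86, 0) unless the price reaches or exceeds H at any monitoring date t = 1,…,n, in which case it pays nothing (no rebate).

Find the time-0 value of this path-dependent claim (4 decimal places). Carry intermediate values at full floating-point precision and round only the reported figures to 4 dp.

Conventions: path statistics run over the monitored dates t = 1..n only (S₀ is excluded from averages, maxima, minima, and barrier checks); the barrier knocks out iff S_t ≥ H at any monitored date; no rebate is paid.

With p* = (R−d)/(u−d) = 0.4390, sum probability × payoff across the paths and divide by R^5.
Enumerate all 2^5 = 32 price paths (U = up ×1.29, D = down ×0.88); each path with k up-moves has probability p*^k·(1−p*)^(5−k).
DDDDD: M=163.6800, payoff=0.0000, prob=0.055555
UDDDD: M=239.9400, payoff=0.0000, prob=0.043478
DUDDD: M=211.1472, payoff=0.0000, prob=0.043478
UUDDD: M=309.5226, payoff=0.0000, prob=0.034026
DDUDD: M=185.8095, payoff=0.0000, prob=0.043478
UDUDD: M=272.3799, payoff=0.0000, prob=0.034026
DUUDD: M=272.3799, payoff=0.0000, prob=0.034026
UUUDD: M=399.2842, payoff=85.3456, prob=0.026629
DDDUD: M=163.6800, payoff=0.0000, prob=0.043478
UDDUD: M=239.9400, payoff=0.0000, prob=0.034026
DUDUD: M=239.6943, payoff=0.0000, prob=0.034026
UUDUD: M=351.3701, payoff=85.3456, prob=0.026629
DDUUD: M=239.6943, payoff=0.0000, prob=0.034026
UDUUD: M=351.3701, payoff=85.3456, prob=0.026629
DUUUD: M=351.3701, payoff=85.3456, prob=0.026629
UUUUD: M=515.0766, payoff=0.0000, prob=0.020840
DDDDU: M=163.6800, payoff=0.0000, prob=0.043478
UDDDU: M=239.9400, payoff=0.0000, prob=0.034026
DUDDU: M=211.1472, payoff=0.0000, prob=0.034026
UUDDU: M=309.5226, payoff=85.3456, prob=0.026629
DDUDU: M=210.9310, payoff=0.0000, prob=0.034026
UDUDU: M=309.2056, payoff=85.3456, prob=0.026629
DUUDU: M=309.2056, payoff=85.3456, prob=0.026629
UUUDU: M=453.2674, payoff=229.4074, prob=0.020840
DDDUU: M=210.9310, payoff=0.0000, prob=0.034026
UDDUU: M=309.2056, payoff=85.3456, prob=0.026629
DUDUU: M=309.2056, payoff=85.3456, prob=0.026629
UUDUU: M=453.2674, payoff=229.4074, prob=0.020840
DDUUU: M=309.2056, payoff=85.3456, prob=0.026629
UDUUU: M=453.2674, payoff=229.4074, prob=0.020840
DUUUU: M=453.2674, payoff=229.4074, prob=0.020840
UUUUU: M=664.4488, payoff=0.0000, prob=0.016310
Price = Σ prob·payoff / R^5 = 41.850079 / 1.338226 = 31.2728

price = 31.2728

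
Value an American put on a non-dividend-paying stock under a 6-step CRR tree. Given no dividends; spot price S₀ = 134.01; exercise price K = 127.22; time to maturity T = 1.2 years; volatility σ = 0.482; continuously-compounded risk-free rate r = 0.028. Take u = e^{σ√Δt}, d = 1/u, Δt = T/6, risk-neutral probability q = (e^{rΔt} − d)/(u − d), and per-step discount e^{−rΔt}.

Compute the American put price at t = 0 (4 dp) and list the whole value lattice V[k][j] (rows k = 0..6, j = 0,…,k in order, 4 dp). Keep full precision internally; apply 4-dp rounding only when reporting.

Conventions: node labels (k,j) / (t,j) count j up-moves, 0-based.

params: Δt=0.20000 u=1.24055 d=0.80609 q=0.45924 e^(-rΔt)=0.99442
t_6 payoffs: 90.4540 70.6382 40.1423 0.0000 0.0000 0.0000 0.0000
k=5: node(5,0) S=45.6101 payoff=81.6099 vs cont=80.8994 → 81.6099 [stop]  node(5,1) S=70.1926 payoff=57.0274 vs cont=56.3169 → 57.0274 [stop]  node(5,2) S=108.0244 payoff=19.1956 vs cont=21.5860 → 21.5860 [wait]  node(5,3) S=166.2465 payoff=0.0000 vs cont=0.0000 → 0.0000 [wait]  node(5,4) S=255.8485 payoff=0.0000 vs cont=0.0000 → 0.0000 [wait]  node(5,5) S=393.7433 payoff=0.0000 vs cont=0.0000 → 0.0000 [wait]
k=4: node(4,0) S=56.5818 payoff=70.6382 vs cont=69.9278 → 70.6382 [stop]  node(4,1) S=87.0777 payoff=40.1423 vs cont=40.5235 → 40.5235 [wait]  node(4,2) S=134.0100 payoff=0.0000 vs cont=11.6076 → 11.6076 [wait]  node(4,3) S=206.2375 payoff=0.0000 vs cont=0.0000 → 0.0000 [wait]  node(4,4) S=317.3935 payoff=0.0000 vs cont=0.0000 → 0.0000 [wait]
k=3: node(3,0) S=70.1926 payoff=57.0274 vs cont=56.4910 → 57.0274 [stop]  node(3,1) S=108.0244 payoff=19.1956 vs cont=27.0919 → 27.0919 [wait]  node(3,2) S=166.2465 payoff=0.0000 vs cont=6.2418 → 6.2418 [wait]  node(3,3) S=255.8485 payoff=0.0000 vs cont=0.0000 → 0.0000 [wait]
k=2: node(2,0) S=87.0777 payoff=40.1423 vs cont=43.0380 → 43.0380 [wait]  node(2,1) S=134.0100 payoff=0.0000 vs cont=17.4188 → 17.4188 [wait]  node(2,2) S=206.2375 payoff=0.0000 vs cont=3.3564 → 3.3564 [wait]
k=1: node(1,0) S=108.0244 payoff=19.1956 vs cont=31.0979 → 31.0979 [wait]  node(1,1) S=166.2465 payoff=0.0000 vs cont=10.8995 → 10.8995 [wait]
k=0: node(0,0) S=134.0100 payoff=0.0000 vs cont=21.7000 → 21.7000 [wait]

price = 21.7000
tree:
21.7000
31.0979 10.8995
43.0380 17.4188 3.3564
57.0274 27.0919 6.2418 0.0000
70.6382 40.5235 11.6076 0.0000 0.0000
81.6099 57.0274 21.5860 0.0000 0.0000 0.0000
90.4540 70.6382 40.1423 0.0000 0.0000 0.0000 0.0000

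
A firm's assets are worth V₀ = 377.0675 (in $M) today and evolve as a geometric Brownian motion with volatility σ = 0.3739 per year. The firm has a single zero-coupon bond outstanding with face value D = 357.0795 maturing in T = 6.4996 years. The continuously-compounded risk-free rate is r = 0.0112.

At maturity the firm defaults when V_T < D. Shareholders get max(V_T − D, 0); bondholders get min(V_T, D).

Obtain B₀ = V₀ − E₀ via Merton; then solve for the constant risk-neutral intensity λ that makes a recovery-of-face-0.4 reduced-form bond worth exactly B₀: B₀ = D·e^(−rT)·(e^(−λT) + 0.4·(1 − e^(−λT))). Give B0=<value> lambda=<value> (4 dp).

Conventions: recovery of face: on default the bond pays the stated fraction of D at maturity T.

Equity is a call on the firm's assets struck at D = 357.0795:
d₁ = [ln(V₀/D) + (r + σ²/2)T] / (σ√T)
   = [ln(377.0675/357.0795) + (0.0112 + 0.5·0.3739²)·6.4996] / (0.3739·√6.4996)
   = [0.054466 + 0.527121] / 0.953232 = 0.610121
d₂ = d₁ − σ√T = 0.610121 − 0.953232 = -0.343111
N(d₁) = 0.729109,  N(d₂) = 0.365757,  e^(−rT) = 0.929791
E₀ = V₀·N(d₁) − D·e^(−rT)·N(d₂)
   = 377.0675·0.729109 − 357.0795·0.929791·0.365757 = 153.488541
B₀ = V₀ − E₀ = 377.0675 − 153.488541 = 223.578959
e^(−λT) = (B₀·e^(rT)/D − 0.4)/(1 − 0.4) = (223.5790·1.075511/357.0795 − 0.4)/0.6 = 0.45568649
λ = −ln(0.45568649)/6.4996 = 0.120923

B0=223.5790 lambda=0.1209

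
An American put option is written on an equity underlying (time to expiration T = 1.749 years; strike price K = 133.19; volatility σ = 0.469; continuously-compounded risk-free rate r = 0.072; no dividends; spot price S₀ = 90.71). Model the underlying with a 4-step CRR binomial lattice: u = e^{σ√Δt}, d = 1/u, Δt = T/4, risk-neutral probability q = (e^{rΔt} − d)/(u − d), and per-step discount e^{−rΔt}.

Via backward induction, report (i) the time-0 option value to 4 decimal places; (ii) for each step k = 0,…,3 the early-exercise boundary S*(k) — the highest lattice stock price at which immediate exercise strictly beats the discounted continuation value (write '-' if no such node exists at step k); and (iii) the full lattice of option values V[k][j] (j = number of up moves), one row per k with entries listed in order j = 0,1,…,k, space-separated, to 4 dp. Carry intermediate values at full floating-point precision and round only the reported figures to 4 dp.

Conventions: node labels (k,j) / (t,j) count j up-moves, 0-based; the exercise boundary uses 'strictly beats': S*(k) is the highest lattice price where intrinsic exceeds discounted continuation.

price = 46.6047
boundary = - 66.5226 48.7847 66.5226
tree:
46.6047
66.6674 27.4716
84.4053 43.9358 11.0431
97.4135 66.6674 21.6589 0.0000
106.9532 84.4053 42.4800 0.0000 0.0000

params: Δt=0.43725 u=1.36360 d=0.73335 q=0.47383 e^(-rΔt)=0.96901
t_4 payoffs: 106.9532 84.4053 42.4800 0.0000 0.0000
t_3: node(3,0) S=35.7765 payoff=97.4135 vs cont=93.2858 → 97.4135 [stop]  node(3,1) S=66.5226 payoff=66.6674 vs cont=62.5396 → 66.6674 [stop]  node(3,2) S=123.6918 payoff=9.4982 vs cont=21.6589 → 21.6589 [wait]  node(3,3) S=229.9920 payoff=0.0000 vs cont=0.0000 → 0.0000 [wait]  ⇒ S*(3)=66.5226
t_2: node(2,0) S=48.7847 payoff=84.4053 vs cont=80.2776 → 84.4053 [stop]  node(2,1) S=90.7100 payoff=42.4800 vs cont=43.9358 → 43.9358 [wait]  node(2,2) S=168.6658 payoff=0.0000 vs cont=11.0431 → 11.0431 [wait]  ⇒ S*(2)=48.7847
t_1: node(1,0) S=66.5226 payoff=66.6674 vs cont=63.2080 → 66.6674 [stop]  node(1,1) S=123.6918 payoff=9.4982 vs cont=27.4716 → 27.4716 [wait]  ⇒ S*(1)=66.5226
t_0: node(0,0) S=90.7100 payoff=42.4800 vs cont=46.6047 → 46.6047 [wait]  ⇒ S*(0)=-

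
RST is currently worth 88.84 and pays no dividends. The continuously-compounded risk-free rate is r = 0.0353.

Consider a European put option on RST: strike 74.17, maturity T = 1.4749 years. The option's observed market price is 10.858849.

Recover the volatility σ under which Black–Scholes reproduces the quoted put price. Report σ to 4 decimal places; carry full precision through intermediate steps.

At σ = 0.4927 the Black–Scholes value reproduces the quote:
σ√T = 0.4927·√1.4749 = 0.598362
d₁ = (ln(S/K) + (r+σ²/2)T) / (σ√T) = (ln(88.84/74.17) + (0.0353+0.4927²/2)·1.4749) / 0.598362 = (0.180477 + 0.231082) / 0.598362 = 0.687811
d₂ = d₁ − σ√T = 0.687811 − 0.598362 = 0.089449
e^{−rT} = 0.949268
N(−d₁) = 0.245786,  N(−d₂) = 0.464363
V = K·e^{−rT}·N(−d₂) − S·N(−d₁) = 32.694478 − 21.835629 = 10.858849 (the quoted price), and the Black–Scholes price is strictly increasing in σ, so σ is unique

sigma = 0.4927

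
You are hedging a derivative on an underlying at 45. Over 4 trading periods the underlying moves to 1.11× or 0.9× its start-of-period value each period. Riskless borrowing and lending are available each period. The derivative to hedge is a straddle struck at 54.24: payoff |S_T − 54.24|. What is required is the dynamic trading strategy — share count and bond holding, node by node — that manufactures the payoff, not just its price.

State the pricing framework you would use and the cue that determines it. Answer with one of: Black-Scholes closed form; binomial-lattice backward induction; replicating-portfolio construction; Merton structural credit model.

framework: replicating-portfolio construction

Key observation: the mandate to exhibit the hedge at every date and state singles out the replicating-portfolio construction on the 4-period tree with factors 1.11 and 0.9 from 45.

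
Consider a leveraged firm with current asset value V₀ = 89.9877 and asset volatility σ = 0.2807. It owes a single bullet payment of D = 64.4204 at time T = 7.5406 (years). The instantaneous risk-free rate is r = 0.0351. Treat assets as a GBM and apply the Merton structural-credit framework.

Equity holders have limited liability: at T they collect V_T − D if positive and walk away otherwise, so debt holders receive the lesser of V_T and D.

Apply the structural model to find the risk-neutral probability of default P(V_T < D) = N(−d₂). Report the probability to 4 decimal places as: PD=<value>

With assets at 89.9877 and a single debt payment of 64.4204 at 7.5406 years:
d₁ = [ln(V₀/D) + (r + σ²/2)T] / (σ√T)
   = [ln(89.9877/64.4204) + (0.0351 + 0.5·0.2807²)·7.5406] / (0.2807·√7.5406)
   = [0.334243 + 0.561746] / 0.770806 = 1.162405
d₂ = d₁ − σ√T = 1.162405 − 0.770806 = 0.391598
risk-neutral PD = N(−d₂) = N(-0.391598) = 0.347678

PD=0.3477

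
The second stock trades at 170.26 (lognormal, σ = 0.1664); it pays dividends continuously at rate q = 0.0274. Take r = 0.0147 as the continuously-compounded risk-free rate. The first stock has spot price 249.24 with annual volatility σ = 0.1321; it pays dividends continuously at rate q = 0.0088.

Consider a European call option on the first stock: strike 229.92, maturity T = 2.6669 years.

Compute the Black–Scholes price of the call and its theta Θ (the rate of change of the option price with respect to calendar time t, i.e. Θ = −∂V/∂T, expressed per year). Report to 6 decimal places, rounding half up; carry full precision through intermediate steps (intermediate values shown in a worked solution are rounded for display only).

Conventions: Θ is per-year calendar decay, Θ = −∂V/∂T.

σ√T = 0.1321·√2.6669 = 0.215728
d₁ = (ln(S/K) + (r−q+σ²/2)T) / (σ√T) = (ln(249.24/229.92) + (0.0147−0.0088+0.1321²/2)·2.6669) / 0.215728 = (0.080685 + 0.039004) / 0.215728 = 0.554814
d₂ = d₁ − σ√T = 0.554814 − 0.215728 = 0.339086
e^{−rT} = 0.961555
e^{−qT} = 0.976805
N(d₁) = 0.710489,  N(d₂) = 0.632728
Call price V = S·e^{−qT}·N(d₁) − K·e^{−rT}·N(d₂) = 172.974786 − 139.883887 = 33.090898
φ(d₁) = (1/√(2π))·e^{−d₁²/2} = 0.342033
Θ = −S·e^{−qT}·φ(d₁)·σ/(2√T) + q·S·e^{−qT}·N(d₁) − r·K·e^{−rT}·N(d₂) = −3.367929 + 1.522178 − 2.056293 = -3.902044

price = 33.090898
Θ = -3.902044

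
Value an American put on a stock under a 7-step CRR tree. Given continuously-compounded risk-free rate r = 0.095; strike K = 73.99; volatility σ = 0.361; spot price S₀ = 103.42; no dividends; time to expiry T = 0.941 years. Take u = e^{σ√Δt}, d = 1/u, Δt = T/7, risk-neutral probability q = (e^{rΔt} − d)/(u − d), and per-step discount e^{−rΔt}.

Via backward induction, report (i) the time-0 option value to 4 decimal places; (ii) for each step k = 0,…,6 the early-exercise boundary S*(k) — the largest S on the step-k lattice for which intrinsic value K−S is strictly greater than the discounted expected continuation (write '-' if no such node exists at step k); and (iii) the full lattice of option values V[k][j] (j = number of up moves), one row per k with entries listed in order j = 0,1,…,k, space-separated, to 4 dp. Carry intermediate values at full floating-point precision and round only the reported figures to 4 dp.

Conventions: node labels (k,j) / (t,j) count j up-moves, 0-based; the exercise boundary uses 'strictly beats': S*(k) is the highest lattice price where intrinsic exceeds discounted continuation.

price = 1.7868
boundary = - - - - - 53.3569 60.9079
tree:
1.7868
3.0827 0.6128
5.2072 1.1618 0.1119
8.5653 2.1793 0.2339 0.0000
13.6104 4.0348 0.4889 0.0000 0.0000
20.6331 7.3460 1.0217 0.0000 0.0000 0.0000
27.2479 13.0821 2.1352 0.0000 0.0000 0.0000 0.0000
33.0427 20.6331 4.4625 0.0000 0.0000 0.0000 0.0000 0.0000

Δt=0.13443, u=1.14152, d=0.87603, q=0.51537, disc=e^(-rΔt)=0.98731
k=7 terminal: V=max(K-S,0) → 33.0427 20.6331 4.4625 0.0000 0.0000 0.0000 0.0000 0.0000
k=6: j=0 S=46.7421 intr=27.2479 cont=26.3090 V=27.2479[EX]; j=1 S=60.9079 intr=13.0821 cont=12.1432 V=13.0821[EX]; j=2 S=79.3668 intr=0.0000 cont=2.1352 V=2.1352[hold]; j=3 S=103.4200 intr=0.0000 cont=0.0000 V=0.0000[hold]; j=4 S=134.7628 intr=0.0000 cont=0.0000 V=0.0000[hold]; j=5 S=175.6044 intr=0.0000 cont=0.0000 V=0.0000[hold]; j=6 S=228.8236 intr=0.0000 cont=0.0000 V=0.0000[hold]  S*(6)=60.9079
k=5: j=0 S=53.3569 intr=20.6331 cont=19.6942 V=20.6331[EX]; j=1 S=69.5275 intr=4.4625 cont=7.3460 V=7.3460[hold]; j=2 S=90.5987 intr=0.0000 cont=1.0217 V=1.0217[hold]; j=3 S=118.0558 intr=0.0000 cont=0.0000 V=0.0000[hold]; j=4 S=153.8341 intr=0.0000 cont=0.0000 V=0.0000[hold]; j=5 S=200.4556 intr=0.0000 cont=0.0000 V=0.0000[hold]  S*(5)=53.3569
k=4: j=0 S=60.9079 intr=13.0821 cont=13.6104 V=13.6104[hold]; j=1 S=79.3668 intr=0.0000 cont=4.0348 V=4.0348[hold]; j=2 S=103.4200 intr=0.0000 cont=0.4889 V=0.4889[hold]; j=3 S=134.7628 intr=0.0000 cont=0.0000 V=0.0000[hold]; j=4 S=175.6044 intr=0.0000 cont=0.0000 V=0.0000[hold]  S*(4)=-
k=3: j=0 S=69.5275 intr=4.4625 cont=8.5653 V=8.5653[hold]; j=1 S=90.5987 intr=0.0000 cont=2.1793 V=2.1793[hold]; j=2 S=118.0558 intr=0.0000 cont=0.2339 V=0.2339[hold]; j=3 S=153.8341 intr=0.0000 cont=0.0000 V=0.0000[hold]  S*(3)=-
k=2: j=0 S=79.3668 intr=0.0000 cont=5.2072 V=5.2072[hold]; j=1 S=103.4200 intr=0.0000 cont=1.1618 V=1.1618[hold]; j=2 S=134.7628 intr=0.0000 cont=0.1119 V=0.1119[hold]  S*(2)=-
k=1: j=0 S=90.5987 intr=0.0000 cont=3.0827 V=3.0827[hold]; j=1 S=118.0558 intr=0.0000 cont=0.6128 V=0.6128[hold]  S*(1)=-
k=0: j=0 S=103.4200 intr=0.0000 cont=1.7868 V=1.7868[hold]  S*(0)=-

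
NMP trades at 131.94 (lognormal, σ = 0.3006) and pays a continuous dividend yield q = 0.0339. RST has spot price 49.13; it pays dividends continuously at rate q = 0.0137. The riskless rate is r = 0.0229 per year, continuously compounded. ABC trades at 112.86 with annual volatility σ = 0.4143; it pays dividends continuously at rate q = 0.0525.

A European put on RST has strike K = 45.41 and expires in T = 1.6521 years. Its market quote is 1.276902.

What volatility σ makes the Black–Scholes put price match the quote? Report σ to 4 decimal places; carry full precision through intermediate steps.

At σ = 0.1253 the Black–Scholes value reproduces the quote:
σ√T = 0.1253·√1.6521 = 0.161053
d₁ = (ln(S/K) + (r−q+σ²/2)T) / (σ√T) = (ln(49.13/45.41) + (0.0229−0.0137+0.1253²/2)·1.6521) / 0.161053 = (0.078738 + 0.028168) / 0.161053 = 0.663793
d₂ = d₁ − σ√T = 0.663793 − 0.161053 = 0.502739
e^{−rT} = 0.962874
e^{−qT} = 0.977620
N(−d₁) = 0.253412,  N(−d₂) = 0.307574
V = K·e^{−rT}·N(−d₂) − S·e^{−qT}·N(−d₁) = 13.448384 − 12.171482 = 1.276902 (the quoted price), and the Black–Scholes price is strictly increasing in σ, so σ is unique

sigma = 0.1253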